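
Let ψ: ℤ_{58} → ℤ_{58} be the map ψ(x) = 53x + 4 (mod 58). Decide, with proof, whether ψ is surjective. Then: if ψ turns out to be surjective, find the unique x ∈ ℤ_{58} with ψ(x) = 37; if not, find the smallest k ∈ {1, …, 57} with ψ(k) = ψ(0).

Recall that ψ is surjective if every y in the codomain equals ψ(x) for some x in the domain.
Since gcd(53, 58) = 1, 53 is invertible modulo 58. Euclid's algorithm: 58 = 1·53 + 5, 53 = 10·5 + 3, 5 = 1·3 + 2, 3 = 1·2 + 1; back-substituting gives 1 = 23·53 − 21·58, so 53⁻¹ ≡ 23 (mod 58).
For any y ∈ ℤ_{58}, x = 23(y − 4) mod 58 satisfies ψ(x) = 53·23(y − 4) + 4 ≡ y (since 53·23 ≡ 1 mod 58). So every y has a preimage.
Hence ψ is surjective.
Since ψ is surjective, we compute ψ⁻¹(37): solve 53x + 4 ≡ 37 (mod 58), i.e. 53x ≡ 33 (mod 58).
Multiplying by 53⁻¹ = 23 gives x ≡ 23·33 = 759 = 13·58 + 5 ≡ 5 (mod 58).
Check: ψ(5) = 53·5 + 4 = 269 = 4·58 + 37 ≡ 37 (mod 58).

5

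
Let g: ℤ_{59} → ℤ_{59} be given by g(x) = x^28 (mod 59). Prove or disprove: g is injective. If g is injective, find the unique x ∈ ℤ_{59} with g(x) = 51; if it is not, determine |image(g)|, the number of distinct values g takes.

30

g(29): Repeated squaring mod 59: 29^1 ≡ 29, 29^2 ≡ 29² = 841 ≡ 15, 29^4 ≡ 15² = 225 ≡ 48, 29^8 ≡ 48² = 2304 ≡ 3, 29^16 ≡ 3² = 9. Since 28 = 16 + 8 + 4, 29^28 ≡ 9·3·48: 9·3 = 27, then 27·48 = 1296 ≡ 57. So 29^28 ≡ 57 (mod 59).
g(30): Repeated squaring mod 59: 30^1 ≡ 30, 30^2 ≡ 30² = 900 ≡ 15, 30^4 ≡ 15² = 225 ≡ 48, 30^8 ≡ 48² = 2304 ≡ 3, 30^16 ≡ 3² = 9. Since 28 = 16 + 8 + 4, 30^28 ≡ 9·3·48: 9·3 = 27, then 27·48 = 1296 ≡ 57. So 30^28 ≡ 57 (mod 59).
So g(29) = g(30) = 57 while 29 ≠ 30, thus g is not injective.
Since g is not injective, we determine |image(g)|. Computing x^28 mod 59 for each x (by repeated squaring, reducing mod 59 at every step), the values g(0), g(1), …, g(58) are: 0, 1, 29, 20, 15, 12, 49, 17, 22, 46, 53, 16, 5, 9, 21, 4, 48, 7, 36, 28, 3, 45, 51, 41, 27, 26, 25, 35, 19, 57, 57, 19, 35, 25, 26, 27, 41, 51, 45, 3, 28, 36, 7, 48, 4, 21, 9, 5, 16, 53, 46, 22, 17, 49, 12, 15, 20, 29, 1.
The distinct values are {0, 1, 3, 4, 5, 7, 9, 12, 15, 16, 17, 19, 20, 21, 22, 25, 26, 27, 28, 29, 35, 36, 41, 45, 46, 48, 49, 51, 53, 57}; there are 30 of them.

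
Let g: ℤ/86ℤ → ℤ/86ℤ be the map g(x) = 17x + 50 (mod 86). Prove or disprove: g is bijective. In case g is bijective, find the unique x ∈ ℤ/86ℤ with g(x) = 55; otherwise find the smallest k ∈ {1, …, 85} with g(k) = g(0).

Suppose g(s) = g(t) in ℤ/86ℤ. Then 17s + 50 ≡ 17t + 50 (mod 86), therefore 17(s − t) ≡ 0 (mod 86).
Since gcd(17, 86) = 1, 17 is invertible modulo 86, therefore s − t ≡ 0 (mod 86), i.e. s = t.
We now compute 17⁻¹ mod 86 explicitly. Euclid's algorithm: 86 = 5·17 + 1; back-substituting gives 1 = 81·17 − 16·86, so 17⁻¹ ≡ 81 (mod 86).
For any y ∈ ℤ/86ℤ, x = 81(y − 50) mod 86 satisfies g(x) = 17·81(y − 50) + 50 ≡ y (since 17·81 ≡ 1 mod 86). So every y has a preimage.
Thus g is bijective.
Since g is bijective, we compute g⁻¹(55): solve 17x + 50 ≡ 55 (mod 86), i.e. 17x ≡ 5 (mod 86).
Multiplying by 17⁻¹ = 81 gives x ≡ 81·5 = 405 = 4·86 + 61 ≡ 61 (mod 86).
Check: g(61) = 17·61 + 50 = 1087 = 12·86 + 55 ≡ 55 (mod 86).

61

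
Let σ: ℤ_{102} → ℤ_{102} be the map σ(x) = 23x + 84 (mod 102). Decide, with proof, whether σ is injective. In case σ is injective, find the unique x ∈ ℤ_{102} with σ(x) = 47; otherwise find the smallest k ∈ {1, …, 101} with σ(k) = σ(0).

By definition, σ is injective when σ(u) = σ(v) forces u = v.
If σ(u) = σ(v), then 23u ≡ 23v (mod 102). Because gcd(23, 102) = 1, we may cancel 23 to get u ≡ v (mod 102).
Hence σ is injective.
We now compute 23⁻¹ mod 102 explicitly. Euclid's algorithm: 102 = 4·23 + 10, 23 = 2·10 + 3, 10 = 3·3 + 1; back-substituting gives 1 = 71·23 − 16·102, so 23⁻¹ ≡ 71 (mod 102).
Since σ is injective, we compute σ⁻¹(47): solve 23x + 84 ≡ 47 (mod 102), i.e. 23x ≡ 65 (mod 102).
Multiplying by 23⁻¹ = 71 gives x ≡ 71·65 = 4615 = 45·102 + 25 ≡ 25 (mod 102).
Check: σ(25) = 23·25 + 84 = 659 = 6·102 + 47 ≡ 47 (mod 102).

25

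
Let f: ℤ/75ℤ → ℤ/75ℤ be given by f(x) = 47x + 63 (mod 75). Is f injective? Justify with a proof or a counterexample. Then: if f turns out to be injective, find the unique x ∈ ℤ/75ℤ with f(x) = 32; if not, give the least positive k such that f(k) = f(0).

Suppose f(a) = f(b) in ℤ/75ℤ. Then 47a + 63 ≡ 47b + 63 (mod 75), thus 47(a − b) ≡ 0 (mod 75).
Since gcd(47, 75) = 1, 47 is invertible modulo 75, so a − b ≡ 0 (mod 75), i.e. a = b.
Hence f is injective.
We now compute 47⁻¹ mod 75 explicitly. Euclid's algorithm: 75 = 1·47 + 28, 47 = 1·28 + 19, 28 = 1·19 + 9, 19 = 2·9 + 1; back-substituting gives 1 = 8·47 − 5·75, so 47⁻¹ ≡ 8 (mod 75).
Since f is injective, we compute f⁻¹(32): solve 47x + 63 ≡ 32 (mod 75), i.e. 47x ≡ 44 (mod 75).
Multiplying by 47⁻¹ = 8 gives x ≡ 8·44 = 352 = 4·75 + 52 ≡ 52 (mod 75).
Check: f(52) = 47·52 + 63 = 2507 = 33·75 + 32 ≡ 32 (mod 75).

52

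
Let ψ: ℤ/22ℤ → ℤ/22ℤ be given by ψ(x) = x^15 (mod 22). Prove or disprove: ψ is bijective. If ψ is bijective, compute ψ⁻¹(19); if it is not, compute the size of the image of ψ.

ψ(1) = 1^15 = 1.
ψ(3): Repeated squaring mod 22: 3^1 ≡ 3, 3^2 ≡ 3² = 9, 3^4 ≡ 9² = 81 ≡ 15, 3^8 ≡ 15² = 225 ≡ 5. Since 15 = 8 + 4 + 2 + 1, 3^15 ≡ 5·15·9·3: 5·15 = 75 ≡ 9, then 9·9 = 81 ≡ 15, then 15·3 = 45 ≡ 1. So 3^15 ≡ 1 (mod 22).
So ψ(1) = ψ(3) = 1 while 1 ≠ 3, therefore ψ is not injective, hence not bijective.
Since ψ is not bijective, we determine |image(ψ)|. Computing x^15 mod 22 for each x (by repeated squaring, reducing mod 22 at every step), the values ψ(0), ψ(1), …, ψ(21) are: 0, 1, 10, 1, 12, 1, 10, 21, 10, 1, 10, 11, 12, 21, 12, 1, 12, 21, 10, 21, 12, 21.
The distinct values are {0, 1, 10, 11, 12, 21}; there are 6 of them.

6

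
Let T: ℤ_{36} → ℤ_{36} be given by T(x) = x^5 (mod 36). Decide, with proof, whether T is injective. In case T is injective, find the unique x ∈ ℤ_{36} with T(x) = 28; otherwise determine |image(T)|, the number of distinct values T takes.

21

T(0) = 0^5 = 0.
T(6): Repeated squaring mod 36: 6^1 ≡ 6, 6^2 ≡ 6² = 36 ≡ 0, 6^4 ≡ 0² = 0. Since 5 = 4 + 1, 6^5 ≡ 0·6: 0·6 = 0. So 6^5 ≡ 0 (mod 36).
So T(0) = T(6) = 0 while 0 ≠ 6, thus T is not injective.
Since T is not injective, we determine |image(T)|. Computing x^5 mod 36 for each x (by repeated squaring, reducing mod 36 at every step), the values T(0), T(1), …, T(35) are: 0, 1, 32, 27, 16, 29, 0, 31, 8, 9, 28, 23, 0, 25, 20, 27, 4, 17, 0, 19, 32, 9, 16, 11, 0, 13, 8, 27, 28, 5, 0, 7, 20, 9, 4, 35.
The distinct values are {0, 1, 4, 5, 7, 8, 9, 11, 13, 16, 17, 19, 20, 23, 25, 27, 28, 29, 31, 32, 35}; there are 21 of them.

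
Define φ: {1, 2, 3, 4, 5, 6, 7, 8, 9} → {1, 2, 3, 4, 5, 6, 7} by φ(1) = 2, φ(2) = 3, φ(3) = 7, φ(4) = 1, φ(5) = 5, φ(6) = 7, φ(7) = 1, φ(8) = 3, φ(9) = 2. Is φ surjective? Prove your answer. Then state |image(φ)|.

5

No element maps to 4, so φ is not surjective.
The image of φ is {1, 2, 3, 5, 7}, which has 5 elements.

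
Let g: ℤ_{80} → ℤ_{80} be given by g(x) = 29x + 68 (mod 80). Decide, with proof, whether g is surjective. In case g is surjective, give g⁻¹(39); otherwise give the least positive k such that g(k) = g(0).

79

Since gcd(29, 80) = 1, 29 is invertible modulo 80. Euclid's algorithm: 80 = 2·29 + 22, 29 = 1·22 + 7, 22 = 3·7 + 1; back-substituting gives 1 = 69·29 − 25·80, so 29⁻¹ ≡ 69 (mod 80).
For any y ∈ ℤ_{80}, x = 69(y − 68) mod 80 satisfies g(x) = 29·69(y − 68) + 68 ≡ y (since 29·69 ≡ 1 mod 80). So every y has a preimage.
Hence g is surjective.
Since g is surjective, we compute g⁻¹(39): solve 29x + 68 ≡ 39 (mod 80), i.e. 29x ≡ 51 (mod 80).
Multiplying by 29⁻¹ = 69 gives x ≡ 69·51 = 3519 = 43·80 + 79 ≡ 79 (mod 80).
Check: g(79) = 29·79 + 68 = 2359 = 29·80 + 39 ≡ 39 (mod 80).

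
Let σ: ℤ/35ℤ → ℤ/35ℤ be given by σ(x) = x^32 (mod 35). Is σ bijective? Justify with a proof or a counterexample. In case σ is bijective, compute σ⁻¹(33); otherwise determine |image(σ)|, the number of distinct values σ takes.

σ(3): Repeated squaring mod 35: 3^1 ≡ 3, 3^2 ≡ 3² = 9, 3^4 ≡ 9² = 81 ≡ 11, 3^8 ≡ 11² = 121 ≡ 16, 3^16 ≡ 16² = 256 ≡ 11, 3^32 ≡ 11² = 121 ≡ 16. So 3^32 ≡ 16 (mod 35).
σ(4): Repeated squaring mod 35: 4^1 ≡ 4, 4^2 ≡ 4² = 16, 4^4 ≡ 16² = 256 ≡ 11, 4^8 ≡ 11² = 121 ≡ 16, 4^16 ≡ 16² = 256 ≡ 11, 4^32 ≡ 11² = 121 ≡ 16. So 4^32 ≡ 16 (mod 35).
So σ(3) = σ(4) = 16 while 3 ≠ 4, therefore σ is not injective, hence not bijective.
Since σ is not bijective, we determine |image(σ)|. Computing x^32 mod 35 for each x (by repeated squaring, reducing mod 35 at every step), the values σ(0), σ(1), …, σ(34) are: 0, 1, 11, 16, 16, 25, 1, 21, 1, 11, 30, 16, 11, 1, 21, 15, 11, 16, 16, 11, 15, 21, 1, 11, 16, 30, 11, 1, 21, 1, 25, 16, 16, 11, 1.
The distinct values are {0, 1, 11, 15, 16, 21, 25, 30}; there are 8 of them.

8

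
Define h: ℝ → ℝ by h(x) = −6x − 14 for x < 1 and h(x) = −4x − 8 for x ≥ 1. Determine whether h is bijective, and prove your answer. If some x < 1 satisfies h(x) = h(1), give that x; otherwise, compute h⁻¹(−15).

-1/3

Both pieces are strictly decreasing (slopes −6 and −4), so each is injective on its own interval.
The left piece maps (−∞, 1) onto (−20, ∞); the right piece maps [1, ∞) onto (−∞, −12].
These images overlap. In particular h(1) = −12 (right piece), and solving −6x − 14 = −12 on the left piece gives x = −1/3 < 1.
So h(−1/3) = h(1) with −1/3 ≠ 1, and h is not injective, hence not bijective. This x = −1/3 is the requested value below 1.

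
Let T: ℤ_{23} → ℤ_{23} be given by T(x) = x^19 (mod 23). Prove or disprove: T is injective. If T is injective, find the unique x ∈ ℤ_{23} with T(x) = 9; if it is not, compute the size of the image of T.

4

Since 23 is prime, the nonzero elements of ℤ_{23} form a cyclic group of order 22.
As gcd(19, 22) = 1, raising to the 19th power is a bijection on this group: if u^19 ≡ v^19 then (uv^{−1})^19 = 1, and the only element of order dividing gcd(19, 22) = 1 is 1, so u = v.
With T(0) = 0 this makes T injective on all of ℤ_{23}, hence bijective (finite equal-size domain and codomain). In particular T is injective.
Since T is injective, we find the preimage of 9. The inverse of x ↦ x^19 on (ℤ_{23})^× is x ↦ x^7, because 19·7 = 133 = 6·22 + 1 ≡ 1 (mod 22) and x^{22} = 1 for x ≠ 0 (Fermat). So T⁻¹(9) = 9^7 mod 23.
Repeated squaring mod 23: 9^1 ≡ 9, 9^2 ≡ 9² = 81 ≡ 12, 9^4 ≡ 12² = 144 ≡ 6. Since 7 = 4 + 2 + 1, 9^7 ≡ 6·12·9: 6·12 = 72 ≡ 3, then 3·9 = 27 ≡ 4. So 9^7 ≡ 4 (mod 23).
Hence T⁻¹(9) = 4.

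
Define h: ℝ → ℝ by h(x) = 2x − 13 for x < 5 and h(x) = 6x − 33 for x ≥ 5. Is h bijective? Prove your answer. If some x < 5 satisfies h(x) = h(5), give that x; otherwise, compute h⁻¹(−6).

7/2

Both pieces are strictly increasing (slopes 2 and 6), so each is injective on its own interval.
The left piece maps (−∞, 5) onto (−∞, −3); the right piece maps [5, ∞) onto [−3, ∞).
Since −3 = −3, the images partition ℝ: h is injective and surjective, hence bijective.
Because the two images are disjoint, no x < 5 has h(x) = h(5), so we compute h⁻¹(−6): −6 lies in (−∞, −3), so solve 2x − 13 = −6: x = (−6 + 13)/2 = 7/2.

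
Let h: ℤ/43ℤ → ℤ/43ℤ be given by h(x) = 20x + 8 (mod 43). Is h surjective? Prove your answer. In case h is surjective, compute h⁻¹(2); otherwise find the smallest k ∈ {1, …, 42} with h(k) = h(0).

4

Since gcd(20, 43) = 1, 20 is invertible modulo 43. Euclid's algorithm: 43 = 2·20 + 3, 20 = 6·3 + 2, 3 = 1·2 + 1; back-substituting gives 1 = 28·20 − 13·43, so 20⁻¹ ≡ 28 (mod 43).
Then y ↦ 28(y − 8) is a two-sided inverse to h, so every y ∈ ℤ/43ℤ has a preimage.
Thus h is surjective.
Since h is surjective, we find h⁻¹(2): we need 20x ≡ 2 − 8 ≡ 37 (mod 43). Using 20⁻¹ = 28: x ≡ 28·37 = 1036 = 24·43 + 4, so x = 4.
Check: h(4) = 20·4 + 8 = 88 = 2·43 + 2 ≡ 2 (mod 43).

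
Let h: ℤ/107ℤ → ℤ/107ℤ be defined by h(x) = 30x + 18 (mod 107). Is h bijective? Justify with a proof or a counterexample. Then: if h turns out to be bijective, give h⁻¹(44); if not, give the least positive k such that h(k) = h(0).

Suppose h(a) = h(b) in ℤ/107ℤ. Then 30a + 18 ≡ 30b + 18 (mod 107), thus 30(a − b) ≡ 0 (mod 107).
Since gcd(30, 107) = 1, 30 is invertible modulo 107, so a − b ≡ 0 (mod 107), i.e. a = b.
We now compute 30⁻¹ mod 107 explicitly. Euclid's algorithm: 107 = 3·30 + 17, 30 = 1·17 + 13, 17 = 1·13 + 4, 13 = 3·4 + 1; back-substituting gives 1 = 25·30 − 7·107, so 30⁻¹ ≡ 25 (mod 107).
Then y ↦ 25(y − 18) is a two-sided inverse to h, so every y ∈ ℤ/107ℤ has a preimage.
So h is bijective.
Since h is bijective, we compute h⁻¹(44): solve 30x + 18 ≡ 44 (mod 107), i.e. 30x ≡ 26 (mod 107).
Multiplying by 30⁻¹ = 25 gives x ≡ 25·26 = 650 = 6·107 + 8 ≡ 8 (mod 107).
Check: h(8) = 30·8 + 18 = 258 = 2·107 + 44 ≡ 44 (mod 107).

8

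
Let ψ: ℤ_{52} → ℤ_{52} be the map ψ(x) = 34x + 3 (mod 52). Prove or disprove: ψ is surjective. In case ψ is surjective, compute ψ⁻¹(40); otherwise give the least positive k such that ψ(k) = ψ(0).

26

Since gcd(34, 52) = 2, we have 34x ≡ 0 (mod 2) for all x, so ψ(x) ≡ 1 (mod 2).
But 0 ≢ 1 (mod 2), so 0 ∈ ℤ_{52} has no preimage. So ψ is not surjective.
Since ψ is not surjective, we find the least positive k with ψ(k) = ψ(0): this means 34k ≡ 0 (mod 52), i.e. 52 ∣ 34k. Since gcd(34, 52) = 2, dividing through by 2 this holds exactly when 26 ∣ 17k, and as gcd(17, 26) = 1, exactly when 26 ∣ k.
The smallest positive such k is 26.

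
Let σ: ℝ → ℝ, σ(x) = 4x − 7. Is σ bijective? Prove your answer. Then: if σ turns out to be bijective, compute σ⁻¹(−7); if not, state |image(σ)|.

0

Suppose σ(a) = σ(b). Then 4a − 7 = 4b − 7, so 4a = 4b, thus a = b.
For any y ∈ ℝ, x = (y + 7)/4 satisfies σ(x) = y.
Therefore σ is bijective.
Since σ is bijective, we compute σ⁻¹(−7) = (−7 + 7)/4 = 0.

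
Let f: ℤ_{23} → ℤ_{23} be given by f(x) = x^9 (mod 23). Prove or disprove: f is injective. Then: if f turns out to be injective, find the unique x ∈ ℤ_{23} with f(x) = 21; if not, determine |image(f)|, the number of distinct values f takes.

Since 23 is prime, the nonzero elements of ℤ_{23} form a cyclic group of order 22.
As gcd(9, 22) = 1, raising to the 9th power is a bijection on this group: if a^9 ≡ b^9 then (ab^{−1})^9 = 1, and the only element of order dividing gcd(9, 22) = 1 is 1, so a = b.
With f(0) = 0 this makes f injective on all of ℤ_{23}, hence bijective (finite equal-size domain and codomain). In particular f is injective.
Since f is injective, we find the preimage of 21. The inverse of x ↦ x^9 on (ℤ_{23})^× is x ↦ x^5, because 9·5 = 45 = 2·22 + 1 ≡ 1 (mod 22) and x^{22} = 1 for x ≠ 0 (Fermat). So f⁻¹(21) = 21^5 mod 23.
Repeated squaring mod 23: 21^1 ≡ 21, 21^2 ≡ 21² = 441 ≡ 4, 21^4 ≡ 4² = 16. Since 5 = 4 + 1, 21^5 ≡ 16·21: 16·21 = 336 ≡ 14. So 21^5 ≡ 14 (mod 23).
Hence f⁻¹(21) = 14.

14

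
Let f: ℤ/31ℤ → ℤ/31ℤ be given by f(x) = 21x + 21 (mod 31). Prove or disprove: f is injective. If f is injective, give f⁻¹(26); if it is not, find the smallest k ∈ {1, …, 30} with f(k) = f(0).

Recall that f is injective when f(x_1) = f(x_2) forces x_1 = x_2.
If f(x_1) = f(x_2), then 21x_1 ≡ 21x_2 (mod 31). Because gcd(21, 31) = 1, we may cancel 21 to get x_1 ≡ x_2 (mod 31).
So f is injective.
We now compute 21⁻¹ mod 31 explicitly. Euclid's algorithm: 31 = 1·21 + 10, 21 = 2·10 + 1; back-substituting gives 1 = 3·21 − 2·31, so 21⁻¹ ≡ 3 (mod 31).
Since f is injective, we find f⁻¹(26): we need 21x ≡ 26 − 21 ≡ 5 (mod 31). Using 21⁻¹ = 3: x ≡ 3·5 = 15, so x = 15.
Check: f(15) = 21·15 + 21 = 336 = 10·31 + 26 ≡ 26 (mod 31).

15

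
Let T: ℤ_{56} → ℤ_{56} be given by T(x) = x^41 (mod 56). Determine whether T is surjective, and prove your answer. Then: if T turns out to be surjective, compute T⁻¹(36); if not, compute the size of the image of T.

35

T(0) = 0^41 = 0.
T(14): Repeated squaring mod 56: 14^1 ≡ 14, 14^2 ≡ 14² = 196 ≡ 28, 14^4 ≡ 28² = 784 ≡ 0, 14^8 ≡ 0² = 0, 14^16 ≡ 0² = 0, 14^32 ≡ 0² = 0. Since 41 = 32 + 8 + 1, 14^41 ≡ 0·0·14: 0·0 = 0, then 0·14 = 0. So 14^41 ≡ 0 (mod 56).
So T(0) = T(14) = 0 while 0 ≠ 14, therefore T is not injective.
A non-injective map from the 56-element set ℤ_{56} to itself takes at most 55 distinct values, so it cannot be surjective. So T is not surjective.
Since T is not surjective, we determine |image(T)|. Computing x^41 mod 56 for each x (by repeated squaring, reducing mod 56 at every step), the values T(0), T(1), …, T(55) are: 0, 1, 32, 19, 16, 45, 48, 7, 8, 25, 40, 51, 24, 13, 0, 15, 32, 33, 16, 3, 48, 21, 8, 39, 40, 9, 24, 27, 0, 29, 32, 47, 16, 17, 48, 35, 8, 53, 40, 23, 24, 41, 0, 43, 32, 5, 16, 31, 48, 49, 8, 11, 40, 37, 24, 55.
The distinct values are {0, 1, 3, 5, 7, 8, 9, 11, 13, 15, 16, 17, 19, 21, 23, 24, 25, 27, 29, 31, 32, 33, 35, 37, 39, 40, 41, 43, 45, 47, 48, 49, 51, 53, 55}; there are 35 of them.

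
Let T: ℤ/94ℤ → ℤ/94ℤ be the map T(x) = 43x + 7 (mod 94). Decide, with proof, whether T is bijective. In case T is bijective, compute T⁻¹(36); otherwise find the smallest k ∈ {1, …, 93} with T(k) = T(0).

By definition, T is injective if T(u) = T(v) implies u = v.
Suppose T(u) = T(v) in ℤ/94ℤ. Then 43u + 7 ≡ 43v + 7 (mod 94), hence 43(u − v) ≡ 0 (mod 94).
Since gcd(43, 94) = 1, 43 is invertible modulo 94, therefore u − v ≡ 0 (mod 94), i.e. u = v.
We now compute 43⁻¹ mod 94 explicitly. Euclid's algorithm: 94 = 2·43 + 8, 43 = 5·8 + 3, 8 = 2·3 + 2, 3 = 1·2 + 1; back-substituting gives 1 = 35·43 − 16·94, so 43⁻¹ ≡ 35 (mod 94).
Then y ↦ 35(y − 7) is a two-sided inverse to T, so every y ∈ ℤ/94ℤ has a preimage.
Therefore T is bijective.
Since T is bijective, we compute T⁻¹(36): solve 43x + 7 ≡ 36 (mod 94), i.e. 43x ≡ 29 (mod 94).
Multiplying by 43⁻¹ = 35 gives x ≡ 35·29 = 1015 = 10·94 + 75 ≡ 75 (mod 94).
Check: T(75) = 43·75 + 7 = 3232 = 34·94 + 36 ≡ 36 (mod 94).

75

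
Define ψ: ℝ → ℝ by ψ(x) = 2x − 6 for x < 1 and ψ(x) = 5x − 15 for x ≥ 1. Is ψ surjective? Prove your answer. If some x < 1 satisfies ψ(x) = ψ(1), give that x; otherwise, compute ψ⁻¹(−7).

-2

Both pieces are strictly increasing (slopes 2 and 5), so each is injective on its own interval.
The left piece maps (−∞, 1) onto (−∞, −4); the right piece maps [1, ∞) onto [−10, ∞).
The union (−∞, −4) ∪ [−10, ∞) covers ℝ, so ψ is surjective.
For the follow-up: the images overlap, so an x < 1 with ψ(x) = ψ(1) exists. ψ(1) = −10; solving 2x − 6 = −10 for x < 1 gives x = (−10 + 6)/2 = −2.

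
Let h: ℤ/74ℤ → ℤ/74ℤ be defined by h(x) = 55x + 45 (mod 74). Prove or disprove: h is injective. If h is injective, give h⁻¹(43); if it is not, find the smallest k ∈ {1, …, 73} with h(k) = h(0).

4

Recall: injectivity means: for all u, v in the domain, h(u) = h(v) implies u = v.
If h(u) = h(v), then 55u ≡ 55v (mod 74). Because gcd(55, 74) = 1, we may cancel 55 to get u ≡ v (mod 74).
So h is injective.
We now compute 55⁻¹ mod 74 explicitly. Euclid's algorithm: 74 = 1·55 + 19, 55 = 2·19 + 17, 19 = 1·17 + 2, 17 = 8·2 + 1; back-substituting gives 1 = 35·55 − 26·74, so 55⁻¹ ≡ 35 (mod 74).
Since h is injective, we find h⁻¹(43): we need 55x ≡ 43 − 45 ≡ 72 (mod 74). Using 55⁻¹ = 35: x ≡ 35·72 = 2520 = 34·74 + 4, so x = 4.
Check: h(4) = 55·4 + 45 = 265 = 3·74 + 43 ≡ 43 (mod 74).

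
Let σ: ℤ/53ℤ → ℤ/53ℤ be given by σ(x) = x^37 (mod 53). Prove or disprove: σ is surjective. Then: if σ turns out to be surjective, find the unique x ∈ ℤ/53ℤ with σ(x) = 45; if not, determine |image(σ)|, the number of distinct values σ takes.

Since 53 is prime, the nonzero elements of ℤ/53ℤ form a cyclic group of order 52.
As gcd(37, 52) = 1, raising to the 37th power is a bijection on this group: if x_1^37 ≡ x_2^37 then (x_1x_2^{−1})^37 = 1, and the only element of order dividing gcd(37, 52) = 1 is 1, so x_1 = x_2.
With σ(0) = 0 this makes σ injective on all of ℤ/53ℤ, hence bijective (finite equal-size domain and codomain). In particular σ is surjective.
Since σ is surjective, we find the preimage of 45. The inverse of x ↦ x^37 on (ℤ/53ℤ)^× is x ↦ x^45, because 37·45 = 1665 = 32·52 + 1 ≡ 1 (mod 52) and x^{52} = 1 for x ≠ 0 (Fermat). So σ⁻¹(45) = 45^45 mod 53.
Repeated squaring mod 53: 45^1 ≡ 45, 45^2 ≡ 45² = 2025 ≡ 11, 45^4 ≡ 11² = 121 ≡ 15, 45^8 ≡ 15² = 225 ≡ 13, 45^16 ≡ 13² = 169 ≡ 10, 45^32 ≡ 10² = 100 ≡ 47. Since 45 = 32 + 8 + 4 + 1, 45^45 ≡ 47·13·15·45: 47·13 = 611 ≡ 28, then 28·15 = 420 ≡ 49, then 49·45 = 2205 ≡ 32. So 45^45 ≡ 32 (mod 53).
Hence σ⁻¹(45) = 32.

32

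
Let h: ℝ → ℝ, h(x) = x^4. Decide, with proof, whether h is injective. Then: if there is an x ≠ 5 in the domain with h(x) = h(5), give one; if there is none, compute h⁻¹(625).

h(5) = 625 = (−5)^4 = h(−5) (since 4 is even), with 5 ≠ −5. So h is not injective.
For the follow-up, such an x exists: taking x = −5 ∈ ℝ gives h(−5) = 625 = h(5) with −5 ≠ 5.

-5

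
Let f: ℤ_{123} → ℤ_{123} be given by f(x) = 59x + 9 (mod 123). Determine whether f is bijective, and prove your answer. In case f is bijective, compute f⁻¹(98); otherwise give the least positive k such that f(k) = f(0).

112

If f(u) = f(v), then 59u ≡ 59v (mod 123). Because gcd(59, 123) = 1, we may cancel 59 to get u ≡ v (mod 123).
We now compute 59⁻¹ mod 123 explicitly. Euclid's algorithm: 123 = 2·59 + 5, 59 = 11·5 + 4, 5 = 1·4 + 1; back-substituting gives 1 = 98·59 − 47·123, so 59⁻¹ ≡ 98 (mod 123).
For any y ∈ ℤ_{123}, x = 98(y − 9) mod 123 satisfies f(x) = 59·98(y − 9) + 9 ≡ y (since 59·98 ≡ 1 mod 123). So every y has a preimage.
Thus f is bijective.
Since f is bijective, we compute f⁻¹(98): solve 59x + 9 ≡ 98 (mod 123), i.e. 59x ≡ 89 (mod 123).
Multiplying by 59⁻¹ = 98 gives x ≡ 98·89 = 8722 = 70·123 + 112 ≡ 112 (mod 123).
Check: f(112) = 59·112 + 9 = 6617 = 53·123 + 98 ≡ 98 (mod 123).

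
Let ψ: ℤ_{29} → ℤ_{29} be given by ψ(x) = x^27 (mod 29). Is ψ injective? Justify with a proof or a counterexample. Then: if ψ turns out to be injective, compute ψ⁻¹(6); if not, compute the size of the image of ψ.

5

Since 29 is prime, the nonzero elements of ℤ_{29} form a cyclic group of order 28.
As gcd(27, 28) = 1, raising to the 27th power is a bijection on this group: if s^27 ≡ t^27 then (st^{−1})^27 = 1, and the only element of order dividing gcd(27, 28) = 1 is 1, so s = t.
With ψ(0) = 0 this makes ψ injective on all of ℤ_{29}, hence bijective (finite equal-size domain and codomain). In particular ψ is injective.
Since ψ is injective, we find the preimage of 6. The inverse of x ↦ x^27 on (ℤ_{29})^× is x ↦ x^27, because 27·27 = 729 = 26·28 + 1 ≡ 1 (mod 28) and x^{28} = 1 for x ≠ 0 (Fermat). So ψ⁻¹(6) = 6^27 mod 29.
Repeated squaring mod 29: 6^1 ≡ 6, 6^2 ≡ 6² = 36 ≡ 7, 6^4 ≡ 7² = 49 ≡ 20, 6^8 ≡ 20² = 400 ≡ 23, 6^16 ≡ 23² = 529 ≡ 7. Since 27 = 16 + 8 + 2 + 1, 6^27 ≡ 7·23·7·6: 7·23 = 161 ≡ 16, then 16·7 = 112 ≡ 25, then 25·6 = 150 ≡ 5. So 6^27 ≡ 5 (mod 29).
Hence ψ⁻¹(6) = 5.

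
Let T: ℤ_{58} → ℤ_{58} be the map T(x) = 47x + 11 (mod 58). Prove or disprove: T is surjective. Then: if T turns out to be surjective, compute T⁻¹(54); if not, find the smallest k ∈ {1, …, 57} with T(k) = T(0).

Since gcd(47, 58) = 1, 47 is invertible modulo 58. Euclid's algorithm: 58 = 1·47 + 11, 47 = 4·11 + 3, 11 = 3·3 + 2, 3 = 1·2 + 1; back-substituting gives 1 = 21·47 − 17·58, so 47⁻¹ ≡ 21 (mod 58).
Then y ↦ 21(y − 11) is a two-sided inverse to T, so every y ∈ ℤ_{58} has a preimage.
So T is surjective.
Since T is surjective, we find T⁻¹(54): we need 47x ≡ 54 − 11 ≡ 43 (mod 58). Using 47⁻¹ = 21: x ≡ 21·43 = 903 = 15·58 + 33, so x = 33.
Check: T(33) = 47·33 + 11 = 1562 = 26·58 + 54 ≡ 54 (mod 58).

33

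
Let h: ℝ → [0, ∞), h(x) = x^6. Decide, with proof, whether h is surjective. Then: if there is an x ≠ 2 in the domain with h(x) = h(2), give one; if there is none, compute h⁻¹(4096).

-2

For any y ∈ [0, ∞), x = y^{1/6} ∈ ℝ satisfies x^6 = y, so h is surjective.
For the follow-up, such an x exists: taking x = −2 ∈ ℝ gives h(−2) = 64 = h(2) with −2 ≠ 2.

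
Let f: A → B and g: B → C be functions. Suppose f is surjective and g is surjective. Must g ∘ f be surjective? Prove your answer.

surjective

Let c ∈ C. Since g is surjective, there is b ∈ B with g(b) = c. Since f is surjective, there is a ∈ A with f(a) = b.
Then (g ∘ f)(a) = g(b) = c. So g ∘ f is surjective.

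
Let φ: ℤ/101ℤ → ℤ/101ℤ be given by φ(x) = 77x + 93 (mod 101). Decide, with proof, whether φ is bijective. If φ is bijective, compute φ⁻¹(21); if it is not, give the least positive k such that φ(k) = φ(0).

Suppose φ(x_1) = φ(x_2) in ℤ/101ℤ. Then 77x_1 + 93 ≡ 77x_2 + 93 (mod 101), hence 77(x_1 − x_2) ≡ 0 (mod 101).
Since gcd(77, 101) = 1, 77 is invertible modulo 101, thus x_1 − x_2 ≡ 0 (mod 101), i.e. x_1 = x_2.
We now compute 77⁻¹ mod 101 explicitly. Euclid's algorithm: 101 = 1·77 + 24, 77 = 3·24 + 5, 24 = 4·5 + 4, 5 = 1·4 + 1; back-substituting gives 1 = 21·77 − 16·101, so 77⁻¹ ≡ 21 (mod 101).
Then y ↦ 21(y − 93) is a two-sided inverse to φ, so every y ∈ ℤ/101ℤ has a preimage.
So φ is bijective.
Since φ is bijective, we compute φ⁻¹(21): solve 77x + 93 ≡ 21 (mod 101), i.e. 77x ≡ 29 (mod 101).
Multiplying by 77⁻¹ = 21 gives x ≡ 21·29 = 609 = 6·101 + 3 ≡ 3 (mod 101).
Check: φ(3) = 77·3 + 93 = 324 = 3·101 + 21 ≡ 21 (mod 101).

3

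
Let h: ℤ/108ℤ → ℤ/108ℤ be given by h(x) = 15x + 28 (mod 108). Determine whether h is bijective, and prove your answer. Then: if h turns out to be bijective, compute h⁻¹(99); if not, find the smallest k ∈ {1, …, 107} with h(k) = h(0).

36

We have gcd(15, 108) = 3 > 1. Taking x_1 = 0 and x_2 = 36: h(0) = 28 and h(36) = 15·36 + 28 = 568 ≡ 28 (mod 108).
So h(0) = h(36) while 0 ≠ 36, hence h is not injective, hence not bijective.
Since h is not bijective, we find the least positive k with h(k) = h(0): this means 15k ≡ 0 (mod 108), i.e. 108 ∣ 15k. Since gcd(15, 108) = 3, dividing through by 3 this holds exactly when 36 ∣ 5k, and as gcd(5, 36) = 1, exactly when 36 ∣ k.
The smallest positive such k is 36.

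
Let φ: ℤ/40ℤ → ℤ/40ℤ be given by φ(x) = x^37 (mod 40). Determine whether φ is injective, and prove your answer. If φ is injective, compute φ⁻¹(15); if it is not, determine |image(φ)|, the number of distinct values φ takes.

25

φ(0) = 0^37 = 0.
φ(10): Repeated squaring mod 40: 10^1 ≡ 10, 10^2 ≡ 10² = 100 ≡ 20, 10^4 ≡ 20² = 400 ≡ 0, 10^8 ≡ 0² = 0, 10^16 ≡ 0² = 0, 10^32 ≡ 0² = 0. Since 37 = 32 + 4 + 1, 10^37 ≡ 0·0·10: 0·0 = 0, then 0·10 = 0. So 10^37 ≡ 0 (mod 40).
So φ(0) = φ(10) = 0 while 0 ≠ 10, therefore φ is not injective.
Since φ is not injective, we determine |image(φ)|. Computing x^37 mod 40 for each x (by repeated squaring, reducing mod 40 at every step), the values φ(0), φ(1), …, φ(39) are: 0, 1, 32, 3, 24, 5, 16, 7, 8, 9, 0, 11, 32, 13, 24, 15, 16, 17, 8, 19, 0, 21, 32, 23, 24, 25, 16, 27, 8, 29, 0, 31, 32, 33, 24, 35, 16, 37, 8, 39.
The distinct values are {0, 1, 3, 5, 7, 8, 9, 11, 13, 15, 16, 17, 19, 21, 23, 24, 25, 27, 29, 31, 32, 33, 35, 37, 39}; there are 25 of them.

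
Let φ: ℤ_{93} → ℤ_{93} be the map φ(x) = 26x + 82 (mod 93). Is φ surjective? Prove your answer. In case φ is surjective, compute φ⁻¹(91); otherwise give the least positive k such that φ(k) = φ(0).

54

Recall: φ is surjective if every y in the codomain equals φ(x) for some x in the domain.
Since gcd(26, 93) = 1, 26 is invertible modulo 93. Euclid's algorithm: 93 = 3·26 + 15, 26 = 1·15 + 11, 15 = 1·11 + 4, 11 = 2·4 + 3, 4 = 1·3 + 1; back-substituting gives 1 = 68·26 − 19·93, so 26⁻¹ ≡ 68 (mod 93).
Then y ↦ 68(y − 82) is a two-sided inverse to φ, so every y ∈ ℤ_{93} has a preimage.
Thus φ is surjective.
Since φ is surjective, we compute φ⁻¹(91): solve 26x + 82 ≡ 91 (mod 93), i.e. 26x ≡ 9 (mod 93).
Multiplying by 26⁻¹ = 68 gives x ≡ 68·9 = 612 = 6·93 + 54 ≡ 54 (mod 93).
Check: φ(54) = 26·54 + 82 = 1486 = 15·93 + 91 ≡ 91 (mod 93).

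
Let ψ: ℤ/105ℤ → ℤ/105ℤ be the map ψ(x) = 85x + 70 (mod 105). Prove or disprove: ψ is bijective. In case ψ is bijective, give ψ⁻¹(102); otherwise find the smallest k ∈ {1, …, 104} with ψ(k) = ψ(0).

21

We have gcd(85, 105) = 5 > 1. Taking x_1 = 0 and x_2 = 21: ψ(0) = 70 and ψ(21) = 85·21 + 70 = 1855 ≡ 70 (mod 105).
So ψ(0) = ψ(21) while 0 ≠ 21, thus ψ is not injective, hence not bijective.
Since ψ is not bijective, we find the least positive k with ψ(k) = ψ(0): this means 85k ≡ 0 (mod 105), i.e. 105 ∣ 85k. Since gcd(85, 105) = 5, dividing through by 5 this holds exactly when 21 ∣ 17k, and as gcd(17, 21) = 1, exactly when 21 ∣ k.
The smallest positive such k is 21.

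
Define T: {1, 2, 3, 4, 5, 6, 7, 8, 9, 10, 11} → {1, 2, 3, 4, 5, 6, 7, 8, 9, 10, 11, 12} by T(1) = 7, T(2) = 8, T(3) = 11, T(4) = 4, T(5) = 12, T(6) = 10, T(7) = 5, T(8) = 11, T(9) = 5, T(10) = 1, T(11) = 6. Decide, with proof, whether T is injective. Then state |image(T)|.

T(3) = 11 = T(8) with 3 ≠ 8, so T is not injective.
The image of T is {1, 4, 5, 6, 7, 8, 10, 11, 12}, which has 9 elements.

9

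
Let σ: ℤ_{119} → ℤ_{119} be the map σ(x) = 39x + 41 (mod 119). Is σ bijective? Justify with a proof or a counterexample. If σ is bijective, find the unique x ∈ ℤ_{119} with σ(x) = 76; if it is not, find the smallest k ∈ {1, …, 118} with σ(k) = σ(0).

If σ(u) = σ(v), then 39u ≡ 39v (mod 119). Because gcd(39, 119) = 1, we may cancel 39 to get u ≡ v (mod 119).
We now compute 39⁻¹ mod 119 explicitly. Euclid's algorithm: 119 = 3·39 + 2, 39 = 19·2 + 1; back-substituting gives 1 = 58·39 − 19·119, so 39⁻¹ ≡ 58 (mod 119).
For any y ∈ ℤ_{119}, x = 58(y − 41) mod 119 satisfies σ(x) = 39·58(y − 41) + 41 ≡ y (since 39·58 ≡ 1 mod 119). So every y has a preimage.
So σ is bijective.
Since σ is bijective, we compute σ⁻¹(76): solve 39x + 41 ≡ 76 (mod 119), i.e. 39x ≡ 35 (mod 119).
Multiplying by 39⁻¹ = 58 gives x ≡ 58·35 = 2030 = 17·119 + 7 ≡ 7 (mod 119).
Check: σ(7) = 39·7 + 41 = 314 = 2·119 + 76 ≡ 76 (mod 119).

7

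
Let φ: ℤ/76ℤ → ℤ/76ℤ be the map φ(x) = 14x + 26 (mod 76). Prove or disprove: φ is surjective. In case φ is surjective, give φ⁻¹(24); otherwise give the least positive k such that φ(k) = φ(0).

38

Since gcd(14, 76) = 2, we have 14x ≡ 0 (mod 2) for all x, so φ(x) ≡ 0 (mod 2).
But 1 ≢ 0 (mod 2), so 1 ∈ ℤ/76ℤ has no preimage. So φ is not surjective.
Since φ is not surjective, we find the least positive k with φ(k) = φ(0): this means 14k ≡ 0 (mod 76), i.e. 76 ∣ 14k. Since gcd(14, 76) = 2, dividing through by 2 this holds exactly when 38 ∣ 7k, and as gcd(7, 38) = 1, exactly when 38 ∣ k.
The smallest positive such k is 38.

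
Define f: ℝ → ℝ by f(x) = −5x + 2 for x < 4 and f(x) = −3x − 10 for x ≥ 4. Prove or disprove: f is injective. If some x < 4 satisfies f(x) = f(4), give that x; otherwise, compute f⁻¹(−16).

18/5

Both pieces are strictly decreasing (slopes −5 and −3), so each is injective on its own interval.
The left piece maps (−∞, 4) onto (−18, ∞); the right piece maps [4, ∞) onto (−∞, −22].
These images are disjoint, so no value is attained by both pieces. Thus f is injective.
Because the two images are disjoint, no x < 4 has f(x) = f(4), so we compute f⁻¹(−16): −16 lies in (−18, ∞), so solve −5x + 2 = −16: x = (−16 − 2)/(−5) = 18/5.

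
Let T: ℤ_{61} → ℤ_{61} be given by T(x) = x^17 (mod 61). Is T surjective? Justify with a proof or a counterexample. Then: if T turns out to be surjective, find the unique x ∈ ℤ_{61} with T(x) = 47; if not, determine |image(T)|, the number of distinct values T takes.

13

Since 61 is prime, the nonzero elements of ℤ_{61} form a cyclic group of order 60.
As gcd(17, 60) = 1, raising to the 17th power is a bijection on this group: if a^17 ≡ b^17 then (ab^{−1})^17 = 1, and the only element of order dividing gcd(17, 60) = 1 is 1, so a = b.
With T(0) = 0 this makes T injective on all of ℤ_{61}, hence bijective (finite equal-size domain and codomain). In particular T is surjective.
Since T is surjective, we find the preimage of 47. The inverse of x ↦ x^17 on (ℤ_{61})^× is x ↦ x^53, because 17·53 = 901 = 15·60 + 1 ≡ 1 (mod 60) and x^{60} = 1 for x ≠ 0 (Fermat). So T⁻¹(47) = 47^53 mod 61.
Repeated squaring mod 61: 47^1 ≡ 47, 47^2 ≡ 47² = 2209 ≡ 13, 47^4 ≡ 13² = 169 ≡ 47, 47^8 ≡ 47² = 2209 ≡ 13, 47^16 ≡ 13² = 169 ≡ 47, 47^32 ≡ 47² = 2209 ≡ 13. Since 53 = 32 + 16 + 4 + 1, 47^53 ≡ 13·47·47·47: 13·47 = 611 ≡ 1, then 1·47 = 47, then 47·47 = 2209 ≡ 13. So 47^53 ≡ 13 (mod 61).
Hence T⁻¹(47) = 13.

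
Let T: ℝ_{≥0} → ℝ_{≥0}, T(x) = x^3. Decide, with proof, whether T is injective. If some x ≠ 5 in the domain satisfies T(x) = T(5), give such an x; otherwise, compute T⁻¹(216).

On ℝ_{≥0}, x ↦ x^3 is strictly increasing, so T(x_1) = T(x_2) forces x_1 = x_2. So T is injective.
Since x ↦ x^3 is strictly increasing on ℝ_{≥0}, it is injective there, so no x ≠ 5 in the domain has T(x) = T(5). We therefore compute T⁻¹(216) = 216^{1/3} = 6 (indeed 6^3 = 216).

6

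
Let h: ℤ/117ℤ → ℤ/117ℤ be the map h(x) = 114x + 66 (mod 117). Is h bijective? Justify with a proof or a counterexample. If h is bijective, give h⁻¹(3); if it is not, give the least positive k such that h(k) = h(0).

39

We have gcd(114, 117) = 3 > 1. Taking a = 0 and b = 39: h(0) = 66 and h(39) = 114·39 + 66 = 4512 ≡ 66 (mod 117).
So h(0) = h(39) while 0 ≠ 39, thus h is not injective, hence not bijective.
Since h is not bijective, we find the least positive k with h(k) = h(0): this means 114k ≡ 0 (mod 117), i.e. 117 ∣ 114k. Since gcd(114, 117) = 3, dividing through by 3 this holds exactly when 39 ∣ 38k, and as gcd(38, 39) = 1, exactly when 39 ∣ k.
The smallest positive such k is 39.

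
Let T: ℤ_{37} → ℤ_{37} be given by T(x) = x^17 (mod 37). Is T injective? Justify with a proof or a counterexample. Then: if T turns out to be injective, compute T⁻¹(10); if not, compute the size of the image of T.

Since 37 is prime, the nonzero elements of ℤ_{37} form a cyclic group of order 36.
As gcd(17, 36) = 1, raising to the 17th power is a bijection on this group: if x_1^17 ≡ x_2^17 then (x_1x_2^{−1})^17 = 1, and the only element of order dividing gcd(17, 36) = 1 is 1, so x_1 = x_2.
With T(0) = 0 this makes T injective on all of ℤ_{37}, hence bijective (finite equal-size domain and codomain). In particular T is injective.
Since T is injective, we find the preimage of 10. The inverse of x ↦ x^17 on (ℤ_{37})^× is x ↦ x^17, because 17·17 = 289 = 8·36 + 1 ≡ 1 (mod 36) and x^{36} = 1 for x ≠ 0 (Fermat). So T⁻¹(10) = 10^17 mod 37.
Repeated squaring mod 37: 10^1 ≡ 10, 10^2 ≡ 10² = 100 ≡ 26, 10^4 ≡ 26² = 676 ≡ 10, 10^8 ≡ 10² = 100 ≡ 26, 10^16 ≡ 26² = 676 ≡ 10. Since 17 = 16 + 1, 10^17 ≡ 10·10: 10·10 = 100 ≡ 26. So 10^17 ≡ 26 (mod 37).
Hence T⁻¹(10) = 26.

26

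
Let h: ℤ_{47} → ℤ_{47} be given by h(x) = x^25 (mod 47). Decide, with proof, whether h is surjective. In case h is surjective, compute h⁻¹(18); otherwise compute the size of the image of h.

Since 47 is prime, the nonzero elements of ℤ_{47} form a cyclic group of order 46.
As gcd(25, 46) = 1, raising to the 25th power is a bijection on this group: if s^25 ≡ t^25 then (st^{−1})^25 = 1, and the only element of order dividing gcd(25, 46) = 1 is 1, so s = t.
With h(0) = 0 this makes h injective on all of ℤ_{47}, hence bijective (finite equal-size domain and codomain). In particular h is surjective.
Since h is surjective, we find the preimage of 18. The inverse of x ↦ x^25 on (ℤ_{47})^× is x ↦ x^35, because 25·35 = 875 = 19·46 + 1 ≡ 1 (mod 46) and x^{46} = 1 for x ≠ 0 (Fermat). So h⁻¹(18) = 18^35 mod 47.
Repeated squaring mod 47: 18^1 ≡ 18, 18^2 ≡ 18² = 324 ≡ 42, 18^4 ≡ 42² = 1764 ≡ 25, 18^8 ≡ 25² = 625 ≡ 14, 18^16 ≡ 14² = 196 ≡ 8, 18^32 ≡ 8² = 64 ≡ 17. Since 35 = 32 + 2 + 1, 18^35 ≡ 17·42·18: 17·42 = 714 ≡ 9, then 9·18 = 162 ≡ 21. So 18^35 ≡ 21 (mod 47).
Hence h⁻¹(18) = 21.

21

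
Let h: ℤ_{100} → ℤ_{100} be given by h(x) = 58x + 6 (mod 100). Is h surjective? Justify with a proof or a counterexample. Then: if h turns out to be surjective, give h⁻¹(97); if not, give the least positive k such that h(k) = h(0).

By definition, surjectivity means every element of the codomain has a preimage under h.
Since gcd(58, 100) = 2, we have 58x ≡ 0 (mod 2) for all x, so h(x) ≡ 0 (mod 2).
But 1 ≢ 0 (mod 2), so 1 ∈ ℤ_{100} has no preimage. Hence h is not surjective.
Since h is not surjective, we find the least positive k with h(k) = h(0): this means 58k ≡ 0 (mod 100), i.e. 100 ∣ 58k. Since gcd(58, 100) = 2, dividing through by 2 this holds exactly when 50 ∣ 29k, and as gcd(29, 50) = 1, exactly when 50 ∣ k.
The smallest positive such k is 50.

50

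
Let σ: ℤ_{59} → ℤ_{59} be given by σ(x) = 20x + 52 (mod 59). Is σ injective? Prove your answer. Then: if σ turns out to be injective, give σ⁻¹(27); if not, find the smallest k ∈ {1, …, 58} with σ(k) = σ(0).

Recall: injectivity means: for all x_1, x_2 in the domain, σ(x_1) = σ(x_2) implies x_1 = x_2.
Suppose σ(x_1) = σ(x_2) in ℤ_{59}. Then 20x_1 + 52 ≡ 20x_2 + 52 (mod 59), thus 20(x_1 − x_2) ≡ 0 (mod 59).
Since gcd(20, 59) = 1, 20 is invertible modulo 59, therefore x_1 − x_2 ≡ 0 (mod 59), i.e. x_1 = x_2.
Therefore σ is injective.
We now compute 20⁻¹ mod 59 explicitly. Euclid's algorithm: 59 = 2·20 + 19, 20 = 1·19 + 1; back-substituting gives 1 = 3·20 − 1·59, so 20⁻¹ ≡ 3 (mod 59).
Since σ is injective, we find σ⁻¹(27): we need 20x ≡ 27 − 52 ≡ 34 (mod 59). Using 20⁻¹ = 3: x ≡ 3·34 = 102 = 1·59 + 43, so x = 43.
Check: σ(43) = 20·43 + 52 = 912 = 15·59 + 27 ≡ 27 (mod 59).

43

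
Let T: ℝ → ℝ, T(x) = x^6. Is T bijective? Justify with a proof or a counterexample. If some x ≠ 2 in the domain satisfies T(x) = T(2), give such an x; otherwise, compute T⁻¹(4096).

T(2) = 64 = (−2)^6 = T(−2) (since 6 is even), with 2 ≠ −2. So T is not injective, hence not bijective.
For the follow-up, such an x exists: taking x = −2 ∈ ℝ gives T(−2) = 64 = T(2) with −2 ≠ 2.

-2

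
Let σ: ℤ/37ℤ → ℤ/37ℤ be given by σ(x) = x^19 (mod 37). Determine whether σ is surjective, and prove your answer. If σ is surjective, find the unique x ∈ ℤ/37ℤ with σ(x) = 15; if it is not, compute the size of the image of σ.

Since 37 is prime, the nonzero elements of ℤ/37ℤ form a cyclic group of order 36.
As gcd(19, 36) = 1, raising to the 19th power is a bijection on this group: if s^19 ≡ t^19 then (st^{−1})^19 = 1, and the only element of order dividing gcd(19, 36) = 1 is 1, so s = t.
With σ(0) = 0 this makes σ injective on all of ℤ/37ℤ, hence bijective (finite equal-size domain and codomain). In particular σ is surjective.
Since σ is surjective, we find the preimage of 15. The inverse of x ↦ x^19 on (ℤ/37ℤ)^× is x ↦ x^19, because 19·19 = 361 = 10·36 + 1 ≡ 1 (mod 36) and x^{36} = 1 for x ≠ 0 (Fermat). So σ⁻¹(15) = 15^19 mod 37.
Repeated squaring mod 37: 15^1 ≡ 15, 15^2 ≡ 15² = 225 ≡ 3, 15^4 ≡ 3² = 9, 15^8 ≡ 9² = 81 ≡ 7, 15^16 ≡ 7² = 49 ≡ 12. Since 19 = 16 + 2 + 1, 15^19 ≡ 12·3·15: 12·3 = 36, then 36·15 = 540 ≡ 22. So 15^19 ≡ 22 (mod 37).
Hence σ⁻¹(15) = 22.

22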